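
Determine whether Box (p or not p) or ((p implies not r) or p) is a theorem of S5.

Tableau for the negation not (Box (p or not p) or ((p implies not r) or p)):
1. not (Box (p or not p) or ((p implies not r) or p)), w0
2. not Box (p or not p), w0
3. not ((p implies not r) or p), w0
4. not (p implies not r), w0
5. not p, w0
6. p, w0
7. r, w0
Accessibility: w0Rw0
Branch closes: p and not p both at w0.
All branches of the negation close; one closing branch shown above.

Valid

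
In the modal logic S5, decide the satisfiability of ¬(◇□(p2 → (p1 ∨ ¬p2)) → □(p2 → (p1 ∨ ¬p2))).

1. ¬(◇□(p2 → (p1 ∨ ¬p2)) → □(p2 → (p1 ∨ ¬p2))), 0
2. ◇□(p2 → (p1 ∨ ¬p2)), 0
3. ¬□(p2 → (p1 ∨ ¬p2)), 0
4. □(p2 → (p1 ∨ ¬p2)), 1
5. p2 → (p1 ∨ ¬p2), 0
6. p2 → (p1 ∨ ¬p2), 1
7. p1 ∨ ¬p2, 0
8. p1 ∨ ¬p2, 1
9. ¬p2, 0
10. ¬p2, 1
11. ¬(p2 → (p1 ∨ ¬p2)), 2
12. p2, 2
13. ¬(p1 ∨ ¬p2), 2
14. ¬p1, 2
15. p2 → (p1 ∨ ¬p2), 2
16. p1 ∨ ¬p2, 2
17. ¬p2, 2
Accessibility: 0R0, 0R1, 0R2, 1R0, 1R1, 1R2, 2R0, 2R1, 2R2
Branch closes: p2 and ¬p2 both at 2.
All branches of the tableau close; one closing branch shown above.

Unsatisfiable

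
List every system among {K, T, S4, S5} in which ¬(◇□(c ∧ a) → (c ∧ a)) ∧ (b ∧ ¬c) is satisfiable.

S5-tableau for the formula:
1. ¬(◇□(c ∧ a) → (c ∧ a)) ∧ (b ∧ ¬c), 0
2. ¬(◇□(c ∧ a) → (c ∧ a)), 0   [∧-rule on 1]
3. b ∧ ¬c, 0   [∧-rule on 1]
4. ◇□(c ∧ a), 0   [¬→-rule on 2]
5. ¬(c ∧ a), 0   [¬→-rule on 2]
6. b, 0   [∧-rule on 3]
7. ¬c, 0   [∧-rule on 3]
8. ¬a, 0   [¬∧-rule on 5 (branches; this branch)]
9. □(c ∧ a), 1   [◇-rule on 4: fresh world 1, 0R1]
10. c ∧ a, 0   [□-rule on 9 via 1R0]
11. c, 0   [∧-rule on 10]
12. a, 0   [∧-rule on 10]
Accessibility: 0R0, 0R1, 1R0, 1R1
Branch closes: c and ¬c both at 0.
Every branch closes (one shown): unsatisfiable in S5.
S4-tableau for the formula:
1. ¬(◇□(c ∧ a) → (c ∧ a)) ∧ (b ∧ ¬c), 0
2. ¬(◇□(c ∧ a) → (c ∧ a)), 0   [∧-rule on 1]
3. b ∧ ¬c, 0   [∧-rule on 1]
4. ◇□(c ∧ a), 0   [¬→-rule on 2]
5. ¬(c ∧ a), 0   [¬→-rule on 2]
6. b, 0   [∧-rule on 3]
7. ¬c, 0   [∧-rule on 3]
8. ¬a, 0   [¬∧-rule on 5 (branches; this branch)]
9. □(c ∧ a), 1   [◇-rule on 4: fresh world 1, 0R1]
10. c ∧ a, 1   [□-rule on 9 via 1R1]
11. c, 1   [∧-rule on 10]
12. a, 1   [∧-rule on 10]
Accessibility: 0R0, 0R1, 1R1
Complete open branch: satisfiable in S4, hence also in K, T (this S4-model is also a K-model and a T-model).

K, T, S4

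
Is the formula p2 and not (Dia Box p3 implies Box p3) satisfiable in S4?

Satisfiable (open branch found)

1. p2 and not (Dia Box p3 implies Box p3), 0
2. p2, 0
3. not (Dia Box p3 implies Box p3), 0
4. Dia Box p3, 0
5. not Box p3, 0
6. Box p3, 1
7. p3, 1
8. not p3, 2
Accessibility: 0R0, 0R1, 0R2, 1R1, 2R2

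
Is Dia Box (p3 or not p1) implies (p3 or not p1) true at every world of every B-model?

Tableau for the negation not (Dia Box (p3 or not p1) implies (p3 or not p1)):
1. not (Dia Box (p3 or not p1) implies (p3 or not p1)), 0
2. Dia Box (p3 or not p1), 0   [neg-implies-rule on 1]
3. not (p3 or not p1), 0   [neg-implies-rule on 1]
4. not p3, 0   [neg-or-rule on 3]
5. p1, 0   [neg-or-rule on 3]
6. Box (p3 or not p1), 1   [Dia-rule on 2: fresh world 1, 0R1]
7. p3 or not p1, 0   [Box-rule on 6 via 1R0]
8. p3 or not p1, 1   [Box-rule on 6 via 1R1]
9. not p1, 0   [or-rule on 7 (branches; this branch)]
Accessibility: 0R0, 0R1, 1R0, 1R1
Branch closes: p1 and not p1 both at 0.
All branches of the negation close; one closing branch shown above.

Valid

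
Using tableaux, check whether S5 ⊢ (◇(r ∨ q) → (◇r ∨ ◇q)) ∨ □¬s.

Tableau for the negation ¬((◇(r ∨ q) → (◇r ∨ ◇q)) ∨ □¬s):
1. ¬((◇(r ∨ q) → (◇r ∨ ◇q)) ∨ □¬s), u
2. ¬(◇(r ∨ q) → (◇r ∨ ◇q)), u
3. ¬□¬s, u
4. ◇(r ∨ q), u
5. ¬(◇r ∨ ◇q), u
6. ¬◇r, u
7. ¬◇q, u
8. ¬r, u
9. ¬q, u
10. s, v
11. ¬r, v
12. ¬q, v
13. r ∨ q, w
14. ¬r, w
15. ¬q, w
16. q, w
Accessibility: uRu, uRv, uRw, vRu, vRv, vRw, wRu, wRv, wRw
Branch closes: q and ¬q both at w.
Every branch of the negation's tableau closes; the branch above is one of them.

Yes, valid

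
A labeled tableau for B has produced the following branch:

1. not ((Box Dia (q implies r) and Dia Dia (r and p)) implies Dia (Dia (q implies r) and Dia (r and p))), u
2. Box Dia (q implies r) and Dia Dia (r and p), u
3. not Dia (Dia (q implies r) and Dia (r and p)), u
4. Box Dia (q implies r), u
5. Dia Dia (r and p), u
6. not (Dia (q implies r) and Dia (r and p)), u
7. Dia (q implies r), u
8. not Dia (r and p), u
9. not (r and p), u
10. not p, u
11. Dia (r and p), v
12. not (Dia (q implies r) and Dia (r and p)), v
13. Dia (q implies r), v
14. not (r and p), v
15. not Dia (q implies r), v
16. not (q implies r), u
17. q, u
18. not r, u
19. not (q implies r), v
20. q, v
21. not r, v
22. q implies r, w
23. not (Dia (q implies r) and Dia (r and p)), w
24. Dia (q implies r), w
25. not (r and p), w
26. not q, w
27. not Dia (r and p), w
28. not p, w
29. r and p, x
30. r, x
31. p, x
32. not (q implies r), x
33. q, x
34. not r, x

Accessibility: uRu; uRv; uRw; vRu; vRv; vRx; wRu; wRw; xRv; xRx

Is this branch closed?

Both r and not r appear at x.

Yes, closed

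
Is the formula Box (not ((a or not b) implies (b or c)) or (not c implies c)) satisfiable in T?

1. Box (not ((a or not b) implies (b or c)) or (not c implies c)), u
2. not ((a or not b) implies (b or c)) or (not c implies c), u
3. not c implies c, u
4. c, u
Accessibility: uRu

Satisfiable (open branch found)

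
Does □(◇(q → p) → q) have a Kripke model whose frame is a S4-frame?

Satisfiable

1. □(◇(q → p) → q), 0
2. ◇(q → p) → q, 0   [□-rule on 1 via 0R0]
3. q, 0   [→-rule on 2 (branches; this branch)]
Accessibility: 0R0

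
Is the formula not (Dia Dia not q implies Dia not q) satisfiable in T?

1. not (Dia Dia not q implies Dia not q), u
2. Dia Dia not q, u   [neg-implies-rule on 1]
3. not Dia not q, u   [neg-implies-rule on 1]
4. q, u   [neg-Dia-rule on 3 via uRu]
5. Dia not q, v   [Dia-rule on 2: fresh world v, uRv]
6. q, v   [neg-Dia-rule on 3 via uRv]
7. not q, w   [Dia-rule on 5: fresh world w, vRw]
Accessibility: uRu, uRv, vRv, vRw, wRw

Satisfiable (open branch found)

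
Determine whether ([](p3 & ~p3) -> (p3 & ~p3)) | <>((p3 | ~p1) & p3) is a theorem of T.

Tableau for the negation ~(([](p3 & ~p3) -> (p3 & ~p3)) | <>((p3 | ~p1) & p3)):
1. ~(([](p3 & ~p3) -> (p3 & ~p3)) | <>((p3 | ~p1) & p3)), u
2. ~([](p3 & ~p3) -> (p3 & ~p3)), u
3. ~<>((p3 | ~p1) & p3), u
4. [](p3 & ~p3), u
5. ~(p3 & ~p3), u
6. ~((p3 | ~p1) & p3), u
7. p3 & ~p3, u
8. p3, u
9. ~p3, u
Accessibility: uRu
Branch closes: p3 and ~p3 both at u.
All branches of the negation close; one closing branch shown above.

Yes, valid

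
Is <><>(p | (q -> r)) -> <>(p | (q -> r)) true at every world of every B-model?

Tableau for the negation ~(<><>(p | (q -> r)) -> <>(p | (q -> r))):
1. ~(<><>(p | (q -> r)) -> <>(p | (q -> r))), 0
2. <><>(p | (q -> r)), 0
3. ~<>(p | (q -> r)), 0
4. ~(p | (q -> r)), 0
5. ~p, 0
6. ~(q -> r), 0
7. q, 0
8. ~r, 0
9. <>(p | (q -> r)), 1
10. ~(p | (q -> r)), 1
11. ~p, 1
12. ~(q -> r), 1
13. q, 1
14. ~r, 1
15. p | (q -> r), 2
16. q -> r, 2
17. r, 2
Accessibility: 0R0, 0R1, 1R0, 1R1, 1R2, 2R1, 2R2
The negation has an open branch (countermodel exists).

Not valid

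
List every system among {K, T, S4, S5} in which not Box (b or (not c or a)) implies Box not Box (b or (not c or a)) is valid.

S5

S5-tableau for the negation not (not Box (b or (not c or a)) implies Box not Box (b or (not c or a))):
1. not (not Box (b or (not c or a)) implies Box not Box (b or (not c or a))), u
2. not Box (b or (not c or a)), u
3. not Box not Box (b or (not c or a)), u
4. not (b or (not c or a)), v
5. not b, v
6. not (not c or a), v
7. c, v
8. not a, v
9. Box (b or (not c or a)), w
10. b or (not c or a), u
11. b or (not c or a), v
12. b or (not c or a), w
13. not c or a, u
14. not c or a, v
15. not c or a, w
16. a, u
17. a, v
Accessibility: uRu, uRv, uRw, vRu, vRv, vRw, wRu, wRv, wRw
Branch closes: a and not a both at v.
Every branch closes (one shown): valid in S5.
S4-tableau for the negation not (not Box (b or (not c or a)) implies Box not Box (b or (not c or a))):
1. not (not Box (b or (not c or a)) implies Box not Box (b or (not c or a))), u
2. not Box (b or (not c or a)), u
3. not Box not Box (b or (not c or a)), u
4. not (b or (not c or a)), v
5. not b, v
6. not (not c or a), v
7. c, v
8. not a, v
9. Box (b or (not c or a)), w
10. b or (not c or a), w
11. not c or a, w
12. a, w
Accessibility: uRu, uRv, uRw, vRv, wRw
Complete open branch: countermodel on an S4-frame, so not valid in S4, nor in K, T (the same frame is also a K-frame and a T-frame).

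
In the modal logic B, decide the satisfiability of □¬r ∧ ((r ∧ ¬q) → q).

1. □¬r ∧ ((r ∧ ¬q) → q), u
2. □¬r, u
3. (r ∧ ¬q) → q, u
4. ¬r, u
5. q, u
Accessibility: uRu

Satisfiable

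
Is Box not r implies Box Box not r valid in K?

Not valid

Tableau for the negation not (Box not r implies Box Box not r):
1. not (Box not r implies Box Box not r), w0
2. Box not r, w0
3. not Box Box not r, w0
4. not Box not r, w1
5. not r, w1
6. r, w2
Accessibility: w0Rw1, w1Rw2
The negation has an open branch (countermodel exists).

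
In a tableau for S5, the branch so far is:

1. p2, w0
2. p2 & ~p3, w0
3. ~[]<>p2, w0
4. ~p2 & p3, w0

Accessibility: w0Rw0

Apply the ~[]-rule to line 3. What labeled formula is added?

a fresh world w1 with w0Rw1, and ~<>p2 at w1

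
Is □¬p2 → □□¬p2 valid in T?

Tableau for the negation ¬(□¬p2 → □□¬p2):
1. ¬(□¬p2 → □□¬p2), u
2. □¬p2, u
3. ¬□□¬p2, u
4. ¬p2, u
5. ¬□¬p2, v
6. ¬p2, v
7. p2, w
Accessibility: uRu, uRv, vRv, vRw, wRw
The negation has an open branch (countermodel exists).

Invalid (countermodel exists)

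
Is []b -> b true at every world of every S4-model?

Yes, valid

Tableau for the negation ~([]b -> b):
1. ~([]b -> b), u
2. []b, u
3. ~b, u
4. b, u
Accessibility: uRu
Branch closes: b and ~b both at u.
All branches of the negation close; one closing branch shown above.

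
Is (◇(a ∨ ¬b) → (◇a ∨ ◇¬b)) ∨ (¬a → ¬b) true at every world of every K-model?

Tableau for the negation ¬((◇(a ∨ ¬b) → (◇a ∨ ◇¬b)) ∨ (¬a → ¬b)):
1. ¬((◇(a ∨ ¬b) → (◇a ∨ ◇¬b)) ∨ (¬a → ¬b)), 0
2. ¬(◇(a ∨ ¬b) → (◇a ∨ ◇¬b)), 0   [¬∨-rule on 1]
3. ¬(¬a → ¬b), 0   [¬∨-rule on 1]
4. ◇(a ∨ ¬b), 0   [¬→-rule on 2]
5. ¬(◇a ∨ ◇¬b), 0   [¬→-rule on 2]
6. ¬a, 0   [¬→-rule on 3]
7. b, 0   [¬→-rule on 3]
8. ¬◇a, 0   [¬∨-rule on 5]
9. ¬◇¬b, 0   [¬∨-rule on 5]
10. a ∨ ¬b, 1   [◇-rule on 4: fresh world 1, 0R1]
11. ¬a, 1   [¬◇-rule on 8 via 0R1]
12. b, 1   [¬◇-rule on 9 via 0R1]
13. ¬b, 1   [∨-rule on 10 (branches; this branch)]
Accessibility: 0R1
Branch closes: b and ¬b both at 1.
Every branch of the negation's tableau closes; the branch above is one of them.

Valid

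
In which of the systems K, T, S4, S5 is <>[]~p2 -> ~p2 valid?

S4-tableau for the negation ~(<>[]~p2 -> ~p2):
1. ~(<>[]~p2 -> ~p2), 0
2. <>[]~p2, 0   [~->-rule on 1]
3. p2, 0   [~->-rule on 1]
4. []~p2, 1   [<>-rule on 2: fresh world 1, 0R1]
5. ~p2, 1   [[]-rule on 4 via 1R1]
Accessibility: 0R0, 0R1, 1R1
Complete open branch: countermodel on an S4-frame, so not valid in S4, nor in K, T (the same frame is also a K-frame and a T-frame).
S5-tableau for the negation ~(<>[]~p2 -> ~p2):
1. ~(<>[]~p2 -> ~p2), 0
2. <>[]~p2, 0   [~->-rule on 1]
3. p2, 0   [~->-rule on 1]
4. []~p2, 1   [<>-rule on 2: fresh world 1, 0R1]
5. ~p2, 0   [[]-rule on 4 via 1R0]
Accessibility: 0R0, 0R1, 1R0, 1R1
Branch closes: p2 and ~p2 both at 0.
Every branch closes (one shown): valid in S5.

S5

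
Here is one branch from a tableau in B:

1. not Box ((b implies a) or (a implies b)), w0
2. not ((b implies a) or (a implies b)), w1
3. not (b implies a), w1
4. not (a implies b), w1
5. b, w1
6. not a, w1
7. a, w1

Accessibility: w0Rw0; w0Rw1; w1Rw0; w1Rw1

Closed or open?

Both a and not a appear at w1.

Closed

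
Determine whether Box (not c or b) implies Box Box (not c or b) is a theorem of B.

Tableau for the negation not (Box (not c or b) implies Box Box (not c or b)):
1. not (Box (not c or b) implies Box Box (not c or b)), u
2. Box (not c or b), u   [neg-implies-rule on 1]
3. not Box Box (not c or b), u   [neg-implies-rule on 1]
4. not c or b, u   [Box-rule on 2 via uRu]
5. b, u   [or-rule on 4 (branches; this branch)]
6. not Box (not c or b), v   [neg-Box-rule on 3: fresh world v, uRv]
7. not c or b, v   [Box-rule on 2 via uRv]
8. b, v   [or-rule on 7 (branches; this branch)]
9. not (not c or b), w   [neg-Box-rule on 6: fresh world w, vRw]
10. c, w   [neg-or-rule on 9]
11. not b, w   [neg-or-rule on 9]
Accessibility: uRu, uRv, vRu, vRv, vRw, wRv, wRw
The negation has an open branch (countermodel exists).

No, not valid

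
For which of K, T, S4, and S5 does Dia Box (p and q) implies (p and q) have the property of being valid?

S5

S5-tableau for the negation not (Dia Box (p and q) implies (p and q)):
1. not (Dia Box (p and q) implies (p and q)), 0
2. Dia Box (p and q), 0
3. not (p and q), 0
4. not q, 0
5. Box (p and q), 1
6. p and q, 0
7. p, 0
8. q, 0
Accessibility: 0R0, 0R1, 1R0, 1R1
Branch closes: q and not q both at 0.
Every branch closes (one shown): valid in S5.
S4-tableau for the negation not (Dia Box (p and q) implies (p and q)):
1. not (Dia Box (p and q) implies (p and q)), 0
2. Dia Box (p and q), 0
3. not (p and q), 0
4. not q, 0
5. Box (p and q), 1
6. p and q, 1
7. p, 1
8. q, 1
Accessibility: 0R0, 0R1, 1R1
Complete open branch: countermodel on an S4-frame, so not valid in S4, nor in K, T (the same frame is also a K-frame and a T-frame).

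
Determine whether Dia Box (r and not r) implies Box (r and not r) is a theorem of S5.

Yes, valid

Tableau for the negation not (Dia Box (r and not r) implies Box (r and not r)):
1. not (Dia Box (r and not r) implies Box (r and not r)), u
2. Dia Box (r and not r), u
3. not Box (r and not r), u
4. Box (r and not r), v
5. r and not r, u
6. r, u
7. not r, u
Accessibility: uRu, uRv, vRu, vRv
Branch closes: r and not r both at u.
Every branch of the negation's tableau closes; the branch above is one of them.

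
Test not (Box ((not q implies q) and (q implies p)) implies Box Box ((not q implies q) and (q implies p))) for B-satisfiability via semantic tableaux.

1. not (Box ((not q implies q) and (q implies p)) implies Box Box ((not q implies q) and (q implies p))), u
2. Box ((not q implies q) and (q implies p)), u
3. not Box Box ((not q implies q) and (q implies p)), u
4. (not q implies q) and (q implies p), u
5. not q implies q, u
6. q implies p, u
7. q, u
8. p, u
9. not Box ((not q implies q) and (q implies p)), v
10. (not q implies q) and (q implies p), v
11. not q implies q, v
12. q implies p, v
13. q, v
14. p, v
15. not ((not q implies q) and (q implies p)), w
16. not (q implies p), w
17. q, w
18. not p, w
Accessibility: uRu, uRv, vRu, vRv, vRw, wRv, wRw

Satisfiable (open branch found)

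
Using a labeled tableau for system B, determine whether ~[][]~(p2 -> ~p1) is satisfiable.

Yes, satisfiable

1. ~[][]~(p2 -> ~p1), 0
2. ~[]~(p2 -> ~p1), 1
3. p2 -> ~p1, 2
4. ~p1, 2
Accessibility: 0R0, 0R1, 1R0, 1R1, 1R2, 2R1, 2R2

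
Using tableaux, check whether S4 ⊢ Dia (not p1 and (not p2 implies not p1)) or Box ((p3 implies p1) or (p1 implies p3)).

Tableau for the negation not (Dia (not p1 and (not p2 implies not p1)) or Box ((p3 implies p1) or (p1 implies p3))):
1. not (Dia (not p1 and (not p2 implies not p1)) or Box ((p3 implies p1) or (p1 implies p3))), u
2. not Dia (not p1 and (not p2 implies not p1)), u
3. not Box ((p3 implies p1) or (p1 implies p3)), u
4. not (not p1 and (not p2 implies not p1)), u
5. not (not p2 implies not p1), u
6. not p2, u
7. p1, u
8. not ((p3 implies p1) or (p1 implies p3)), v
9. not (p3 implies p1), v
10. not (p1 implies p3), v
11. p3, v
12. not p1, v
13. p1, v
14. not p3, v
Accessibility: uRu, uRv, vRv
Branch closes: p1 and not p1 both at v.
All branches of the negation close; one closing branch shown above.

Valid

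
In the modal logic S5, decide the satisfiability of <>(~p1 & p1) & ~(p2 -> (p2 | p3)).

1. <>(~p1 & p1) & ~(p2 -> (p2 | p3)), 0
2. <>(~p1 & p1), 0   [&-rule on 1]
3. ~(p2 -> (p2 | p3)), 0   [&-rule on 1]
4. p2, 0   [~->-rule on 3]
5. ~(p2 | p3), 0   [~->-rule on 3]
6. ~p2, 0   [~|-rule on 5]
7. ~p3, 0   [~|-rule on 5]
Accessibility: 0R0
Branch closes: p2 and ~p2 both at 0.
(One branch shown.) All branches close.

Unsatisfiable (every branch closes)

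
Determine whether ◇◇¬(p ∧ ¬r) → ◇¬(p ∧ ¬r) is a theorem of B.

Tableau for the negation ¬(◇◇¬(p ∧ ¬r) → ◇¬(p ∧ ¬r)):
1. ¬(◇◇¬(p ∧ ¬r) → ◇¬(p ∧ ¬r)), 0
2. ◇◇¬(p ∧ ¬r), 0
3. ¬◇¬(p ∧ ¬r), 0
4. p ∧ ¬r, 0
5. p, 0
6. ¬r, 0
7. ◇¬(p ∧ ¬r), 1
8. p ∧ ¬r, 1
9. p, 1
10. ¬r, 1
11. ¬(p ∧ ¬r), 2
12. r, 2
Accessibility: 0R0, 0R1, 1R0, 1R1, 1R2, 2R1, 2R2
The negation has an open branch (countermodel exists).

Not valid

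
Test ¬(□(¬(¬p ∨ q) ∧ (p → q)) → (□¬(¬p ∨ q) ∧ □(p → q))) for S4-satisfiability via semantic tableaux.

1. ¬(□(¬(¬p ∨ q) ∧ (p → q)) → (□¬(¬p ∨ q) ∧ □(p → q))), w0
2. □(¬(¬p ∨ q) ∧ (p → q)), w0
3. ¬(□¬(¬p ∨ q) ∧ □(p → q)), w0
4. ¬(¬p ∨ q) ∧ (p → q), w0
5. ¬(¬p ∨ q), w0
6. p → q, w0
7. p, w0
8. ¬q, w0
9. ¬□(p → q), w0
10. q, w0
Accessibility: w0Rw0
Branch closes: q and ¬q both at w0.
(One branch shown.) All branches close.

No, unsatisfiable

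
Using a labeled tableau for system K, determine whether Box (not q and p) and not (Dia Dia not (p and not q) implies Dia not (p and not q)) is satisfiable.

1. Box (not q and p) and not (Dia Dia not (p and not q) implies Dia not (p and not q)), 0
2. Box (not q and p), 0   [and-rule on 1]
3. not (Dia Dia not (p and not q) implies Dia not (p and not q)), 0   [and-rule on 1]
4. Dia Dia not (p and not q), 0   [neg-implies-rule on 3]
5. not Dia not (p and not q), 0   [neg-implies-rule on 3]
6. Dia not (p and not q), 1   [Dia-rule on 4: fresh world 1, 0R1]
7. not q and p, 1   [Box-rule on 2 via 0R1]
8. not q, 1   [and-rule on 7]
9. p, 1   [and-rule on 7]
10. p and not q, 1   [neg-Dia-rule on 5 via 0R1]
11. not (p and not q), 2   [Dia-rule on 6: fresh world 2, 1R2]
12. q, 2   [neg-and-rule on 11 (branches; this branch)]
Accessibility: 0R1, 1R2

Satisfiable (open branch found)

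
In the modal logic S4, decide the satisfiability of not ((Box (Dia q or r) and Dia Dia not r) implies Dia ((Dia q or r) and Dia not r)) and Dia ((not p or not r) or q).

Unsatisfiable

1. not ((Box (Dia q or r) and Dia Dia not r) implies Dia ((Dia q or r) and Dia not r)) and Dia ((not p or not r) or q), 0
2. not ((Box (Dia q or r) and Dia Dia not r) implies Dia ((Dia q or r) and Dia not r)), 0   [and-rule on 1]
3. Dia ((not p or not r) or q), 0   [and-rule on 1]
4. Box (Dia q or r) and Dia Dia not r, 0   [neg-implies-rule on 2]
5. not Dia ((Dia q or r) and Dia not r), 0   [neg-implies-rule on 2]
6. Box (Dia q or r), 0   [and-rule on 4]
7. Dia Dia not r, 0   [and-rule on 4]
8. not ((Dia q or r) and Dia not r), 0   [neg-Dia-rule on 5 via 0R0]
9. Dia q or r, 0   [Box-rule on 6 via 0R0]
10. not Dia not r, 0   [neg-and-rule on 8 (branches; this branch)]
11. r, 0   [neg-Dia-rule on 10 via 0R0]
12. Dia q, 0   [or-rule on 9 (branches; this branch)]
13. (not p or not r) or q, 1   [Dia-rule on 3: fresh world 1, 0R1]
14. not ((Dia q or r) and Dia not r), 1   [neg-Dia-rule on 5 via 0R1]
15. Dia q or r, 1   [Box-rule on 6 via 0R1]
16. r, 1   [neg-Dia-rule on 10 via 0R1]
17. not p or not r, 1   [or-rule on 13 (branches; this branch)]
18. not Dia not r, 1   [neg-and-rule on 14 (branches; this branch)]
19. Dia q, 1   [or-rule on 15 (branches; this branch)]
20. not p, 1   [or-rule on 17 (branches; this branch)]
21. Dia not r, 2   [Dia-rule on 7: fresh world 2, 0R2]
22. not ((Dia q or r) and Dia not r), 2   [neg-Dia-rule on 5 via 0R2]
23. Dia q or r, 2   [Box-rule on 6 via 0R2]
24. r, 2   [neg-Dia-rule on 10 via 0R2]
25. not Dia not r, 2   [neg-and-rule on 22 (branches; this branch)]
26. q, 3   [Dia-rule on 12: fresh world 3, 0R3]
27. not ((Dia q or r) and Dia not r), 3   [neg-Dia-rule on 5 via 0R3]
28. Dia q or r, 3   [Box-rule on 6 via 0R3]
29. r, 3   [neg-Dia-rule on 10 via 0R3]
30. not Dia not r, 3   [neg-and-rule on 27 (branches; this branch)]
31. q, 4   [Dia-rule on 19: fresh world 4, 1R4]
32. not ((Dia q or r) and Dia not r), 4   [neg-Dia-rule on 5 via 0R4]
33. Dia q or r, 4   [Box-rule on 6 via 0R4]
34. r, 4   [neg-Dia-rule on 10 via 0R4]
35. not Dia not r, 4   [neg-and-rule on 32 (branches; this branch)]
36. not r, 5   [Dia-rule on 21: fresh world 5, 2R5]
37. not ((Dia q or r) and Dia not r), 5   [neg-Dia-rule on 5 via 0R5]
38. Dia q or r, 5   [Box-rule on 6 via 0R5]
39. r, 5   [neg-Dia-rule on 10 via 0R5]
Accessibility: 0R0, 0R1, 0R2, 0R3, 0R4, 0R5, 1R1, 1R4, 2R2, 2R5, 3R3, 4R4, 5R5
Branch closes: r and not r both at 5.
(One branch shown.) All branches close.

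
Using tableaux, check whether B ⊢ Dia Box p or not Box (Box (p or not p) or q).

Invalid (countermodel exists)

Tableau for the negation not (Dia Box p or not Box (Box (p or not p) or q)):
1. not (Dia Box p or not Box (Box (p or not p) or q)), w0
2. not Dia Box p, w0
3. Box (Box (p or not p) or q), w0
4. not Box p, w0
5. Box (p or not p) or q, w0
6. q, w0
7. not p, w1
8. not Box p, w1
9. Box (p or not p) or q, w1
10. q, w1
11. not p, w2
Accessibility: w0Rw0, w0Rw1, w1Rw0, w1Rw1, w1Rw2, w2Rw1, w2Rw2
The negation has an open branch (countermodel exists).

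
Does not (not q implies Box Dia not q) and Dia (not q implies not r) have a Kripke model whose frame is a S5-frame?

1. not (not q implies Box Dia not q) and Dia (not q implies not r), w0
2. not (not q implies Box Dia not q), w0   [and-rule on 1]
3. Dia (not q implies not r), w0   [and-rule on 1]
4. not q, w0   [neg-implies-rule on 2]
5. not Box Dia not q, w0   [neg-implies-rule on 2]
6. not q implies not r, w1   [Dia-rule on 3: fresh world w1, w0Rw1]
7. not r, w1   [implies-rule on 6 (branches; this branch)]
8. not Dia not q, w2   [neg-Box-rule on 5: fresh world w2, w0Rw2]
9. q, w0   [neg-Dia-rule on 8 via w2Rw0]
Accessibility: w0Rw0, w0Rw1, w0Rw2, w1Rw0, w1Rw1, w1Rw2, w2Rw0, w2Rw1, w2Rw2
Branch closes: q and not q both at w0.
All branches of the tableau close; one closing branch shown above.

Unsatisfiable (every branch closes)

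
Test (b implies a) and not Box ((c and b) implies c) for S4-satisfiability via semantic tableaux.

Unsatisfiable (every branch closes)

1. (b implies a) and not Box ((c and b) implies c), 0
2. b implies a, 0
3. not Box ((c and b) implies c), 0
4. a, 0
5. not ((c and b) implies c), 1
6. c and b, 1
7. not c, 1
8. c, 1
9. b, 1
Accessibility: 0R0, 0R1, 1R1
Branch closes: c and not c both at 1.
All branches of the tableau close; one closing branch shown above.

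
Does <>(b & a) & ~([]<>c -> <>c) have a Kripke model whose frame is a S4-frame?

1. <>(b & a) & ~([]<>c -> <>c), w0
2. <>(b & a), w0
3. ~([]<>c -> <>c), w0
4. []<>c, w0
5. ~<>c, w0
6. <>c, w0
7. ~c, w0
8. b & a, w1
9. b, w1
10. a, w1
11. <>c, w1
12. ~c, w1
13. c, w2
14. <>c, w2
15. ~c, w2
Accessibility: w0Rw0, w0Rw1, w0Rw2, w1Rw1, w2Rw2
Branch closes: c and ~c both at w2.
Every branch closes; the branch above is one of them.

No, unsatisfiable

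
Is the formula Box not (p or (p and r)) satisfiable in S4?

1. Box not (p or (p and r)), 0
2. not (p or (p and r)), 0
3. not p, 0
4. not (p and r), 0
5. not r, 0
Accessibility: 0R0

Satisfiable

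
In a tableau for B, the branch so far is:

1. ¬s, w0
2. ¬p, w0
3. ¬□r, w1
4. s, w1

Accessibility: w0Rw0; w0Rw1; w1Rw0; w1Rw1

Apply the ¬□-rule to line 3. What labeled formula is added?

a fresh world w2 with w1Rw2, and ¬r at w2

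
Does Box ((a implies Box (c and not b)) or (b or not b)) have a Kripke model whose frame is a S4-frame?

1. Box ((a implies Box (c and not b)) or (b or not b)), 0
2. (a implies Box (c and not b)) or (b or not b), 0
3. b or not b, 0
4. not b, 0
Accessibility: 0R0

Satisfiable (open branch found)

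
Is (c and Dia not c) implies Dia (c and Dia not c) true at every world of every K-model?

No, not valid

Tableau for the negation not ((c and Dia not c) implies Dia (c and Dia not c)):
1. not ((c and Dia not c) implies Dia (c and Dia not c)), 0
2. c and Dia not c, 0
3. not Dia (c and Dia not c), 0
4. c, 0
5. Dia not c, 0
6. not c, 1
7. not (c and Dia not c), 1
8. not Dia not c, 1
Accessibility: 0R1
The negation has an open branch (countermodel exists).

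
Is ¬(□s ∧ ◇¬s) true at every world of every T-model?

Valid in T

Tableau for the negation □s ∧ ◇¬s:
1. □s ∧ ◇¬s, u
2. □s, u
3. ◇¬s, u
4. s, u
5. ¬s, v
6. s, v
Accessibility: uRu, uRv, vRv
Branch closes: s and ¬s both at v.
Every branch of the negation's tableau closes; the branch above is one of them.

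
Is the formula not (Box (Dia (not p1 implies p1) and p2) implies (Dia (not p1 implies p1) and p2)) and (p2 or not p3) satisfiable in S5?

No, unsatisfiable

1. not (Box (Dia (not p1 implies p1) and p2) implies (Dia (not p1 implies p1) and p2)) and (p2 or not p3), u
2. not (Box (Dia (not p1 implies p1) and p2) implies (Dia (not p1 implies p1) and p2)), u
3. p2 or not p3, u
4. Box (Dia (not p1 implies p1) and p2), u
5. not (Dia (not p1 implies p1) and p2), u
6. Dia (not p1 implies p1) and p2, u
7. Dia (not p1 implies p1), u
8. p2, u
9. not p3, u
10. not Dia (not p1 implies p1), u
11. not (not p1 implies p1), u
12. not p1, u
13. not p1 implies p1, v
14. Dia (not p1 implies p1) and p2, v
15. Dia (not p1 implies p1), v
16. p2, v
17. not (not p1 implies p1), v
18. not p1, v
19. p1, v
Accessibility: uRu, uRv, vRu, vRv
Branch closes: p1 and not p1 both at v.
(One branch shown.) All branches close.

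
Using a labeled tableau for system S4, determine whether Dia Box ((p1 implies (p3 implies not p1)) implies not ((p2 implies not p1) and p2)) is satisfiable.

Satisfiable (open branch found)

1. Dia Box ((p1 implies (p3 implies not p1)) implies not ((p2 implies not p1) and p2)), u
2. Box ((p1 implies (p3 implies not p1)) implies not ((p2 implies not p1) and p2)), v   [Dia-rule on 1: fresh world v, uRv]
3. (p1 implies (p3 implies not p1)) implies not ((p2 implies not p1) and p2), v   [Box-rule on 2 via vRv]
4. not ((p2 implies not p1) and p2), v   [implies-rule on 3 (branches; this branch)]
5. not p2, v   [neg-and-rule on 4 (branches; this branch)]
Accessibility: uRu, uRv, vRv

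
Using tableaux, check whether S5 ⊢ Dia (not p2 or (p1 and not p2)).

Tableau for the negation not Dia (not p2 or (p1 and not p2)):
1. not Dia (not p2 or (p1 and not p2)), u
2. not (not p2 or (p1 and not p2)), u   [neg-Dia-rule on 1 via uRu]
3. p2, u   [neg-or-rule on 2]
4. not (p1 and not p2), u   [neg-or-rule on 2]
Accessibility: uRu
The negation has an open branch (countermodel exists).

Invalid (countermodel exists)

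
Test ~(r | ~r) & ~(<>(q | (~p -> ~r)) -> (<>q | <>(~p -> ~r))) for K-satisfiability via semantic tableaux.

No, unsatisfiable

1. ~(r | ~r) & ~(<>(q | (~p -> ~r)) -> (<>q | <>(~p -> ~r))), w0
2. ~(r | ~r), w0
3. ~(<>(q | (~p -> ~r)) -> (<>q | <>(~p -> ~r))), w0
4. ~r, w0
5. r, w0
Branch closes: r and ~r both at w0.
Every branch closes; the branch above is one of them.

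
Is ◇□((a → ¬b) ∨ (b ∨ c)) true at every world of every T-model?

Valid in T

Tableau for the negation ¬◇□((a → ¬b) ∨ (b ∨ c)):
1. ¬◇□((a → ¬b) ∨ (b ∨ c)), u
2. ¬□((a → ¬b) ∨ (b ∨ c)), u   [¬◇-rule on 1 via uRu]
3. ¬((a → ¬b) ∨ (b ∨ c)), v   [¬□-rule on 2: fresh world v, uRv]
4. ¬(a → ¬b), v   [¬∨-rule on 3]
5. ¬(b ∨ c), v   [¬∨-rule on 3]
6. a, v   [¬→-rule on 4]
7. b, v   [¬→-rule on 4]
8. ¬b, v   [¬∨-rule on 5]
9. ¬c, v   [¬∨-rule on 5]
Accessibility: uRu, uRv, vRv
Branch closes: b and ¬b both at v.
Every branch of the negation's tableau closes; the branch above is one of them.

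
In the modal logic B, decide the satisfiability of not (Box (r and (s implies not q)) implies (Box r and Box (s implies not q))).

Unsatisfiable

1. not (Box (r and (s implies not q)) implies (Box r and Box (s implies not q))), 0
2. Box (r and (s implies not q)), 0
3. not (Box r and Box (s implies not q)), 0
4. r and (s implies not q), 0
5. r, 0
6. s implies not q, 0
7. not Box (s implies not q), 0
8. not q, 0
9. not (s implies not q), 1
10. s, 1
11. q, 1
12. r and (s implies not q), 1
13. r, 1
14. s implies not q, 1
15. not q, 1
Accessibility: 0R0, 0R1, 1R0, 1R1
Branch closes: q and not q both at 1.
All branches of the tableau close; one closing branch shown above.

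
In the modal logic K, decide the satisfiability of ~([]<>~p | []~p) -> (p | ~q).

1. ~([]<>~p | []~p) -> (p | ~q), u
2. p | ~q, u
3. ~q, u

Satisfiable (open branch found)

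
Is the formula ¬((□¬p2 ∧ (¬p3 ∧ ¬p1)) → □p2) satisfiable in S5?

1. ¬((□¬p2 ∧ (¬p3 ∧ ¬p1)) → □p2), 0
2. □¬p2 ∧ (¬p3 ∧ ¬p1), 0
3. ¬□p2, 0
4. □¬p2, 0
5. ¬p3 ∧ ¬p1, 0
6. ¬p3, 0
7. ¬p1, 0
8. ¬p2, 0
9. ¬p2, 1
Accessibility: 0R0, 0R1, 1R0, 1R1

Yes, satisfiable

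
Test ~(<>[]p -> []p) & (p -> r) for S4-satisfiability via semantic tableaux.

1. ~(<>[]p -> []p) & (p -> r), 0
2. ~(<>[]p -> []p), 0   [&-rule on 1]
3. p -> r, 0   [&-rule on 1]
4. <>[]p, 0   [~->-rule on 2]
5. ~[]p, 0   [~->-rule on 2]
6. r, 0   [->-rule on 3 (branches; this branch)]
7. []p, 1   [<>-rule on 4: fresh world 1, 0R1]
8. p, 1   [[]-rule on 7 via 1R1]
9. ~p, 2   [~[]-rule on 5: fresh world 2, 0R2]
Accessibility: 0R0, 0R1, 0R2, 1R1, 2R2

Satisfiable (open branch found)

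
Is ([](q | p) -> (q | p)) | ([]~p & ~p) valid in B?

Valid in B

Tableau for the negation ~(([](q | p) -> (q | p)) | ([]~p & ~p)):
1. ~(([](q | p) -> (q | p)) | ([]~p & ~p)), 0
2. ~([](q | p) -> (q | p)), 0   [~|-rule on 1]
3. ~([]~p & ~p), 0   [~|-rule on 1]
4. [](q | p), 0   [~->-rule on 2]
5. ~(q | p), 0   [~->-rule on 2]
6. ~q, 0   [~|-rule on 5]
7. ~p, 0   [~|-rule on 5]
8. q | p, 0   [[]-rule on 4 via 0R0]
9. ~[]~p, 0   [~&-rule on 3 (branches; this branch)]
10. p, 0   [|-rule on 8 (branches; this branch)]
Accessibility: 0R0
Branch closes: p and ~p both at 0.
Every branch of the negation's tableau closes; the branch above is one of them.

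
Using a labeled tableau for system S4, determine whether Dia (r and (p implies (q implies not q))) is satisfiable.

1. Dia (r and (p implies (q implies not q))), u
2. r and (p implies (q implies not q)), v   [Dia-rule on 1: fresh world v, uRv]
3. r, v   [and-rule on 2]
4. p implies (q implies not q), v   [and-rule on 2]
5. q implies not q, v   [implies-rule on 4 (branches; this branch)]
6. not q, v   [implies-rule on 5 (branches; this branch)]
Accessibility: uRu, uRv, vRv

Satisfiable (open branch found)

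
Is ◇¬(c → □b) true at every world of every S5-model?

Tableau for the negation ¬◇¬(c → □b):
1. ¬◇¬(c → □b), 0
2. c → □b, 0   [¬◇-rule on 1 via 0R0]
3. □b, 0   [→-rule on 2 (branches; this branch)]
4. b, 0   [□-rule on 3 via 0R0]
Accessibility: 0R0
The negation has an open branch (countermodel exists).

Not valid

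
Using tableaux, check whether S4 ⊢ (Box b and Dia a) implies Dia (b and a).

Tableau for the negation not ((Box b and Dia a) implies Dia (b and a)):
1. not ((Box b and Dia a) implies Dia (b and a)), 0
2. Box b and Dia a, 0
3. not Dia (b and a), 0
4. Box b, 0
5. Dia a, 0
6. not (b and a), 0
7. b, 0
8. not a, 0
9. a, 1
10. not (b and a), 1
11. b, 1
12. not a, 1
Accessibility: 0R0, 0R1, 1R1
Branch closes: a and not a both at 1.
All branches of the negation close; one closing branch shown above.

Yes, valid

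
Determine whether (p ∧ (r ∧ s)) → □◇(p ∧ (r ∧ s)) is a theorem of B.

Tableau for the negation ¬((p ∧ (r ∧ s)) → □◇(p ∧ (r ∧ s))):
1. ¬((p ∧ (r ∧ s)) → □◇(p ∧ (r ∧ s))), w0
2. p ∧ (r ∧ s), w0   [¬→-rule on 1]
3. ¬□◇(p ∧ (r ∧ s)), w0   [¬→-rule on 1]
4. p, w0   [∧-rule on 2]
5. r ∧ s, w0   [∧-rule on 2]
6. r, w0   [∧-rule on 5]
7. s, w0   [∧-rule on 5]
8. ¬◇(p ∧ (r ∧ s)), w1   [¬□-rule on 3: fresh world w1, w0Rw1]
9. ¬(p ∧ (r ∧ s)), w0   [¬◇-rule on 8 via w1Rw0]
10. ¬(p ∧ (r ∧ s)), w1   [¬◇-rule on 8 via w1Rw1]
11. ¬(r ∧ s), w0   [¬∧-rule on 9 (branches; this branch)]
12. ¬(r ∧ s), w1   [¬∧-rule on 10 (branches; this branch)]
13. ¬s, w0   [¬∧-rule on 11 (branches; this branch)]
Accessibility: w0Rw0, w0Rw1, w1Rw0, w1Rw1
Branch closes: s and ¬s both at w0.
Every branch of the negation's tableau closes; the branch above is one of them.

Valid in B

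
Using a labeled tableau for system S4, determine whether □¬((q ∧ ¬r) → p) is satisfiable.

1. □¬((q ∧ ¬r) → p), 0
2. ¬((q ∧ ¬r) → p), 0
3. q ∧ ¬r, 0
4. ¬p, 0
5. q, 0
6. ¬r, 0
Accessibility: 0R0

Yes, satisfiable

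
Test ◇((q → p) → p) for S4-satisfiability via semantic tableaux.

1. ◇((q → p) → p), u
2. (q → p) → p, v
3. p, v
Accessibility: uRu, uRv, vRv

Yes, satisfiable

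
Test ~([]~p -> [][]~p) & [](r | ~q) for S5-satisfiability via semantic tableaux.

1. ~([]~p -> [][]~p) & [](r | ~q), 0
2. ~([]~p -> [][]~p), 0
3. [](r | ~q), 0
4. []~p, 0
5. ~[][]~p, 0
6. r | ~q, 0
7. ~p, 0
8. ~q, 0
9. ~[]~p, 1
10. r | ~q, 1
11. ~p, 1
12. ~q, 1
13. p, 2
14. r | ~q, 2
15. ~p, 2
Accessibility: 0R0, 0R1, 0R2, 1R0, 1R1, 1R2, 2R0, 2R1, 2R2
Branch closes: p and ~p both at 2.
Every branch closes; the branch above is one of them.

Unsatisfiable (every branch closes)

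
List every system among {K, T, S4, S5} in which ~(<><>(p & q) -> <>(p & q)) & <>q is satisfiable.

K, T

S4-tableau for the formula:
1. ~(<><>(p & q) -> <>(p & q)) & <>q, u
2. ~(<><>(p & q) -> <>(p & q)), u
3. <>q, u
4. <><>(p & q), u
5. ~<>(p & q), u
6. ~(p & q), u
7. ~q, u
8. q, v
9. ~(p & q), v
10. ~p, v
11. <>(p & q), w
12. ~(p & q), w
13. ~q, w
14. p & q, x
15. p, x
16. q, x
17. ~(p & q), x
18. ~q, x
Accessibility: uRu, uRv, uRw, uRx, vRv, wRw, wRx, xRx
Branch closes: q and ~q both at x.
Every branch closes (one shown): unsatisfiable in S4, hence also in S5 (every S5-frame is an S4-frame).
T-tableau for the formula:
1. ~(<><>(p & q) -> <>(p & q)) & <>q, u
2. ~(<><>(p & q) -> <>(p & q)), u
3. <>q, u
4. <><>(p & q), u
5. ~<>(p & q), u
6. ~(p & q), u
7. ~q, u
8. q, v
9. ~(p & q), v
10. ~p, v
11. <>(p & q), w
12. ~(p & q), w
13. ~q, w
14. p & q, x
15. p, x
16. q, x
Accessibility: uRu, uRv, uRw, vRv, wRw, wRx, xRx
Complete open branch: satisfiable in T, hence also in K (this T-model is also a K-model).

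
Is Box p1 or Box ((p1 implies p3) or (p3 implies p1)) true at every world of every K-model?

Valid in K

Tableau for the negation not (Box p1 or Box ((p1 implies p3) or (p3 implies p1))):
1. not (Box p1 or Box ((p1 implies p3) or (p3 implies p1))), w0
2. not Box p1, w0
3. not Box ((p1 implies p3) or (p3 implies p1)), w0
4. not p1, w1
5. not ((p1 implies p3) or (p3 implies p1)), w2
6. not (p1 implies p3), w2
7. not (p3 implies p1), w2
8. p1, w2
9. not p3, w2
10. p3, w2
11. not p1, w2
Accessibility: w0Rw1, w0Rw2
Branch closes: p3 and not p3 both at w2.
All branches of the negation close; one closing branch shown above.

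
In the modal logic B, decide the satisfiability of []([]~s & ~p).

Satisfiable

1. []([]~s & ~p), w0
2. []~s & ~p, w0
3. []~s, w0
4. ~p, w0
5. ~s, w0
Accessibility: w0Rw0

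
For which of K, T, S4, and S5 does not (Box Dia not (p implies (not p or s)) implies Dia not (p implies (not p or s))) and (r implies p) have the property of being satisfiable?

K

K-tableau for the formula:
1. not (Box Dia not (p implies (not p or s)) implies Dia not (p implies (not p or s))) and (r implies p), w0
2. not (Box Dia not (p implies (not p or s)) implies Dia not (p implies (not p or s))), w0   [and-rule on 1]
3. r implies p, w0   [and-rule on 1]
4. Box Dia not (p implies (not p or s)), w0   [neg-implies-rule on 2]
5. not Dia not (p implies (not p or s)), w0   [neg-implies-rule on 2]
6. p, w0   [implies-rule on 3 (branches; this branch)]
Complete open branch: satisfiable in K.
T-tableau for the formula:
1. not (Box Dia not (p implies (not p or s)) implies Dia not (p implies (not p or s))) and (r implies p), w0
2. not (Box Dia not (p implies (not p or s)) implies Dia not (p implies (not p or s))), w0   [and-rule on 1]
3. r implies p, w0   [and-rule on 1]
4. Box Dia not (p implies (not p or s)), w0   [neg-implies-rule on 2]
5. not Dia not (p implies (not p or s)), w0   [neg-implies-rule on 2]
6. Dia not (p implies (not p or s)), w0   [Box-rule on 4 via w0Rw0]
7. p implies (not p or s), w0   [neg-Dia-rule on 5 via w0Rw0]
8. p, w0   [implies-rule on 3 (branches; this branch)]
9. not p or s, w0   [implies-rule on 7 (branches; this branch)]
10. s, w0   [or-rule on 9 (branches; this branch)]
11. not (p implies (not p or s)), w1   [Dia-rule on 6: fresh world w1, w0Rw1]
12. p, w1   [neg-implies-rule on 11]
13. not (not p or s), w1   [neg-implies-rule on 11]
14. not s, w1   [neg-or-rule on 13]
15. Dia not (p implies (not p or s)), w1   [Box-rule on 4 via w0Rw1]
16. p implies (not p or s), w1   [neg-Dia-rule on 5 via w0Rw1]
17. not p or s, w1   [implies-rule on 16 (branches; this branch)]
18. s, w1   [or-rule on 17 (branches; this branch)]
Accessibility: w0Rw0, w0Rw1, w1Rw1
Branch closes: s and not s both at w1.
Every branch closes (one shown): unsatisfiable in T, hence also in S4, S5 (every S4/S5-frame is a T-frame).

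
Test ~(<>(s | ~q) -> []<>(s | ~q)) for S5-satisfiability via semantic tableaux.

Unsatisfiable (every branch closes)

1. ~(<>(s | ~q) -> []<>(s | ~q)), w0
2. <>(s | ~q), w0
3. ~[]<>(s | ~q), w0
4. s | ~q, w1
5. ~q, w1
6. ~<>(s | ~q), w2
7. ~(s | ~q), w0
8. ~s, w0
9. q, w0
10. ~(s | ~q), w1
11. ~s, w1
12. q, w1
Accessibility: w0Rw0, w0Rw1, w0Rw2, w1Rw0, w1Rw1, w1Rw2, w2Rw0, w2Rw1, w2Rw2
Branch closes: q and ~q both at w1.
Every branch closes; the branch above is one of them.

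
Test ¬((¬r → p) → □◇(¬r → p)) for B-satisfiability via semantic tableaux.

No, unsatisfiable

1. ¬((¬r → p) → □◇(¬r → p)), u
2. ¬r → p, u
3. ¬□◇(¬r → p), u
4. p, u
5. ¬◇(¬r → p), v
6. ¬(¬r → p), u
7. ¬r, u
8. ¬p, u
Accessibility: uRu, uRv, vRu, vRv
Branch closes: p and ¬p both at u.
(One branch shown.) All branches close.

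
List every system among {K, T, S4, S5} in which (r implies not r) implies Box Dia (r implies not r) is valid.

S5

S5-tableau for the negation not ((r implies not r) implies Box Dia (r implies not r)):
1. not ((r implies not r) implies Box Dia (r implies not r)), w0
2. r implies not r, w0
3. not Box Dia (r implies not r), w0
4. not r, w0
5. not Dia (r implies not r), w1
6. not (r implies not r), w0
7. r, w0
Accessibility: w0Rw0, w0Rw1, w1Rw0, w1Rw1
Branch closes: r and not r both at w0.
Every branch closes (one shown): valid in S5.
S4-tableau for the negation not ((r implies not r) implies Box Dia (r implies not r)):
1. not ((r implies not r) implies Box Dia (r implies not r)), w0
2. r implies not r, w0
3. not Box Dia (r implies not r), w0
4. not r, w0
5. not Dia (r implies not r), w1
6. not (r implies not r), w1
7. r, w1
Accessibility: w0Rw0, w0Rw1, w1Rw1
Complete open branch: countermodel on an S4-frame, so not valid in S4, nor in K, T (the same frame is also a K-frame and a T-frame).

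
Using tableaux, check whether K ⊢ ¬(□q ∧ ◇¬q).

Valid in K

Tableau for the negation □q ∧ ◇¬q:
1. □q ∧ ◇¬q, w0
2. □q, w0
3. ◇¬q, w0
4. ¬q, w1
5. q, w1
Accessibility: w0Rw1
Branch closes: q and ¬q both at w1.
Every branch of the negation's tableau closes; the branch above is one of them.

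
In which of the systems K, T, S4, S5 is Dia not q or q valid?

T-tableau for the negation not (Dia not q or q):
1. not (Dia not q or q), w0
2. not Dia not q, w0
3. not q, w0
4. q, w0
Accessibility: w0Rw0
Branch closes: q and not q both at w0.
Every branch closes (one shown): valid in T, hence also in S4, S5 (every theorem of T is a theorem of S4 and S5).
K-tableau for the negation not (Dia not q or q):
1. not (Dia not q or q), w0
2. not Dia not q, w0
3. not q, w0
Complete open branch: countermodel on a K-frame, so not valid in K.

T, S4, S5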